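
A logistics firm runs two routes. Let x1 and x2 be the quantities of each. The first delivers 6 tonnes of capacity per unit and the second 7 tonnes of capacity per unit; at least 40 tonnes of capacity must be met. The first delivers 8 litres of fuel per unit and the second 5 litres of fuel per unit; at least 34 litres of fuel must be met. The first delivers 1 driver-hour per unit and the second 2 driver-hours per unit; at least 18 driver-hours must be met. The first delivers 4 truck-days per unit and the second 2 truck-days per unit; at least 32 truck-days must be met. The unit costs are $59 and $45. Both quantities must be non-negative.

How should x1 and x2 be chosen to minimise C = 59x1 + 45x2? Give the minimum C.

x1 = 14/3, x2 = 20/3, minimum C = 1726/3

The feasible region is unbounded (it extends along (0, 1), (1, 0)), but C strictly increases along every unbounded feasible direction, so there is no improving ray and the minimum is attained at a vertex.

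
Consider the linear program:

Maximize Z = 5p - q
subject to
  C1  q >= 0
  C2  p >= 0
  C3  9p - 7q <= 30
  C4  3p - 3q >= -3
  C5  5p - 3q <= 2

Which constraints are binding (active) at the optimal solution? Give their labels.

C4 and C5

Corner points and Z = 5p - q:
  (0, 0) → Z = 0
  (2/5, 0) → Z = 2
  (0, 1) → Z = -1
  (5/2, 7/2) → Z = 9

The maximum is at (5/2, 7/2). Substituting into each constraint, equality holds for C4 and C5; the remaining constraints have slack.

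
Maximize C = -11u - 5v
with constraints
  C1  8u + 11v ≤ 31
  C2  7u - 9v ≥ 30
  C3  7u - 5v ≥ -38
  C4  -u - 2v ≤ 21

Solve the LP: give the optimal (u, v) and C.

u = -129/23, v = -177/23, maximum C = 2304/23

Extreme points and C = -11u - 5v:
  (609/149, -23/149) → C = -6584/149
  (293/5, -199/5) → C = -2228/5
  (-129/23, -177/23) → C = 2304/23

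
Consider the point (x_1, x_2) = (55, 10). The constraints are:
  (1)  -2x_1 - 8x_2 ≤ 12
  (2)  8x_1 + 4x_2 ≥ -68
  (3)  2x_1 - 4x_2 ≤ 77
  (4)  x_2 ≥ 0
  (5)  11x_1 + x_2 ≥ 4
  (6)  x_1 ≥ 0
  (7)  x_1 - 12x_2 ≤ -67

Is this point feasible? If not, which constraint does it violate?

Constraint (7): x_1 - 12x_2 = -65, which is not ≤ -67. All other constraints are satisfied.

not feasible — violates (7)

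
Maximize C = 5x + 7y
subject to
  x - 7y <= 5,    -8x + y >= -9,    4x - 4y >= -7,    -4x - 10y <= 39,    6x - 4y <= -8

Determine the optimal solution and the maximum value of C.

x = -1/2, y = 5/4, maximum C = 25/4

Extreme points and C = 5x + 7y:
  (-23/8, -9/8) → C = -89/4
  (-2, -1) → C = -17
  (-1/2, 5/4) → C = 25/4

The binding constraints are 4x - 4y = -7 and 6x - 4y = -8.
Solving simultaneously gives x = -1/2, y = 5/4.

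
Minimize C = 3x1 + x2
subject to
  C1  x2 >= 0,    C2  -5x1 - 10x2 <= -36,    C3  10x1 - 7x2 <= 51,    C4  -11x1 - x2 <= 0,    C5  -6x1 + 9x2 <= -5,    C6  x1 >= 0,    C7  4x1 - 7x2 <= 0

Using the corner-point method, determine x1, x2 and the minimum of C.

Vertices and C = 3x1 + x2:
  (53/6, 16/3) → C = 191/6
  (17/2, 34/7) → C = 425/14
  (35/6, 10/3) → C = 125/6

At the optimal vertex, -6x1 + 9x2 = -5 and 4x1 - 7x2 = 0.
Solving simultaneously gives x1 = 35/6, x2 = 10/3.

x1 = 35/6, x2 = 10/3, minimum C = 125/6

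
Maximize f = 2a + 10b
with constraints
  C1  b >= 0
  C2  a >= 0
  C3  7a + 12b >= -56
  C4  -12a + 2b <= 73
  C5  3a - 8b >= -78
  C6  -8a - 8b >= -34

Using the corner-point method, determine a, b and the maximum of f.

Vertices and f = 2a + 10b:
  (0, 0) → f = 0
  (17/4, 0) → f = 17/2
  (0, 17/4) → f = 85/2

The binding constraints are a = 0 and -8a - 8b = -34.
Solving simultaneously gives a = 0, b = 17/4.

a = 0, b = 17/4, maximum f = 85/2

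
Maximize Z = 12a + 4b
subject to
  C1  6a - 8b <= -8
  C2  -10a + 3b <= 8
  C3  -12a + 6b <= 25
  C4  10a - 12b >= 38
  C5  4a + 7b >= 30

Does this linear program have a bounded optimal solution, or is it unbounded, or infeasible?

unbounded

From the feasible point (50, 77/2), moving in the direction (12, 10) keeps every constraint satisfied while Z increases without bound.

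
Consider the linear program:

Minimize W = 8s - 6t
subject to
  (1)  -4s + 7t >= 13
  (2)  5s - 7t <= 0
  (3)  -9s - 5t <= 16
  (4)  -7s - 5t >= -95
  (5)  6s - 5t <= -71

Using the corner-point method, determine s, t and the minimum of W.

s = -111/2, t = 967/10, minimum W = -5121/5

Vertices and W = 8s - 6t:
  (-111/2, 967/10) → W = -5121/5
  (-29/5, 181/25) → W = -2246/25
  (24/13, 1067/65) → W = -5442/65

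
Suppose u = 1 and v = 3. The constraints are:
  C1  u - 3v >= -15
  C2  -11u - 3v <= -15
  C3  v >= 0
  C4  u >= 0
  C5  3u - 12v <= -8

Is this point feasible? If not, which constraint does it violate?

feasible

C1: -8 ≥ -15 ✓
C2: -20 ≤ -15 ✓
C3: 3 ≥ 0 ✓
C4: 1 ≥ 0 ✓
C5: -33 ≤ -8 ✓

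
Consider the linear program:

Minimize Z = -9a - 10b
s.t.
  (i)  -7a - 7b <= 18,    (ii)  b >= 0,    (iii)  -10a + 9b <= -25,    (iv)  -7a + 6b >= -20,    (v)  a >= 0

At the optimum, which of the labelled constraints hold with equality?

Extreme points and Z = -9a - 10b:
  (5/2, 0) → Z = -45/2
  (20/7, 0) → Z = -180/7
  (10, 25/3) → Z = -520/3

The minimum is at (10, 25/3). Substituting into each constraint, equality holds for (iii) and (iv); the remaining constraints have slack.

(iii) and (iv)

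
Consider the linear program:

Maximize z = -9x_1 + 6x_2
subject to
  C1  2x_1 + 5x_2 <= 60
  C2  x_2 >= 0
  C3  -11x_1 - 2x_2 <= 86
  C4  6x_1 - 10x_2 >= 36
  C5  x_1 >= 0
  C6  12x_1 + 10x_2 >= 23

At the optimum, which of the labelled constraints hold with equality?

Feasible corners and z = -9x_1 + 6x_2:
  (30, 0) → z = -270
  (78/5, 144/25) → z = -2646/25
  (6, 0) → z = -54

The maximum is at (6, 0). Substituting into each constraint, equality holds for C2 and C4; the remaining constraints have slack.

C2 and C4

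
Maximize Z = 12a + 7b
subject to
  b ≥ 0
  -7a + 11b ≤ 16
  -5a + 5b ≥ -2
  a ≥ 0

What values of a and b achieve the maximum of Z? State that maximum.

Vertices and Z = 12a + 7b:
  (2/5, 0) → Z = 24/5
  (0, 0) → Z = 0
  (51/10, 47/10) → Z = 941/10
  (0, 16/11) → Z = 112/11

The binding constraints are -7a + 11b = 16 and -5a + 5b = -2.
Solving simultaneously gives a = 51/10, b = 47/10.

a = 51/10, b = 47/10, maximum Z = 941/10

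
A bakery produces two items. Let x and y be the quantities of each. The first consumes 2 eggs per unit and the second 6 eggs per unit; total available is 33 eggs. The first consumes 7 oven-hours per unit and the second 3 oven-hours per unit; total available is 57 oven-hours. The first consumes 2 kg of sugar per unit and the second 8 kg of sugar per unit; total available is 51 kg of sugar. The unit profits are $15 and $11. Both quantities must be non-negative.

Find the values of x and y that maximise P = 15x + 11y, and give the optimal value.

x = 27/4, y = 13/4, maximum P = 137

Extreme points and P = 15x + 11y:
  (0, 0) → P = 0
  (0, 11/2) → P = 121/2
  (57/7, 0) → P = 855/7
  (27/4, 13/4) → P = 137

The binding constraints are 2x + 6y = 33 and 7x + 3y = 57.
Solving simultaneously gives x = 27/4, y = 13/4.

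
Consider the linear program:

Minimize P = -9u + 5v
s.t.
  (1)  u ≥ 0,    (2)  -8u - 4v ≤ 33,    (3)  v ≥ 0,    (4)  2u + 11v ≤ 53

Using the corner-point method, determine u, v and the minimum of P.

The binding constraints are v = 0 and 2u + 11v = 53.
Solving simultaneously gives u = 53/2, v = 0.

u = 53/2, v = 0, minimum P = -477/2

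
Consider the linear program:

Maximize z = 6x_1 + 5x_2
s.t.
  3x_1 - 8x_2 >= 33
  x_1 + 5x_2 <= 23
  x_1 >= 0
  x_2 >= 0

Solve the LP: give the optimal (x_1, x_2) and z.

x_1 = 23, x_2 = 0, maximum z = 138

Extreme points and z = 6x_1 + 5x_2:
  (349/23, 36/23) → z = 2274/23
  (11, 0) → z = 66
  (23, 0) → z = 138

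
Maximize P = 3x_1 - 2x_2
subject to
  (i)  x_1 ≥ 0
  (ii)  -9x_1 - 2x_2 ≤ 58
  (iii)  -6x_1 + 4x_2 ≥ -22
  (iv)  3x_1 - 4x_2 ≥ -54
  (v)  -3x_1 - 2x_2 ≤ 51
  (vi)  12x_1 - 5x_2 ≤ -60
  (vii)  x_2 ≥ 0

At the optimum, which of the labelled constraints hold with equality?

(i) and (vi)

Extreme points and P = 3x_1 - 2x_2:
  (0, 27/2) → P = -27
  (0, 12) → P = -24
  (10/11, 156/11) → P = -282/11

The maximum is at (0, 12). Substituting into each constraint, equality holds for (i) and (vi); the remaining constraints have slack.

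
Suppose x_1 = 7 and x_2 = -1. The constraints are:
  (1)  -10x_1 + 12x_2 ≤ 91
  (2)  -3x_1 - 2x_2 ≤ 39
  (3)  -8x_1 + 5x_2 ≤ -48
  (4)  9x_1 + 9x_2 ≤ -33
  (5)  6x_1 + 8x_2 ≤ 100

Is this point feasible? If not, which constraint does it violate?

Constraint (4): 9x_1 + 9x_2 = 54, which is not ≤ -33. All other constraints are satisfied.

not feasible — violates (4)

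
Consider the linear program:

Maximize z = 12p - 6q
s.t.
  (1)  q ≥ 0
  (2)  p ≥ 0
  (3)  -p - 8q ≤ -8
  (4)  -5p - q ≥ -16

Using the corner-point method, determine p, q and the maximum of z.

p = 40/13, q = 8/13, maximum z = 432/13

Feasible corners and z = 12p - 6q:
  (0, 1) → z = -6
  (0, 16) → z = -96
  (40/13, 8/13) → z = 432/13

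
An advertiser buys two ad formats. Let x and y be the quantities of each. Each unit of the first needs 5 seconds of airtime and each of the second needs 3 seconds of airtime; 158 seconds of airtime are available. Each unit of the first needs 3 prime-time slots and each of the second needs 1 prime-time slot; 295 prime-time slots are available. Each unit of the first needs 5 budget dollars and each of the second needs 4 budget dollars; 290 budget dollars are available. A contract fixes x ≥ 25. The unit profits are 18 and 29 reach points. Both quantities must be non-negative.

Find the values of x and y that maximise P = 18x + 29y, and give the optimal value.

x = 25, y = 11, maximum P = 769

Feasible corners and P = 18x + 29y:
  (158/5, 0) → P = 2844/5
  (25, 0) → P = 450
  (25, 11) → P = 769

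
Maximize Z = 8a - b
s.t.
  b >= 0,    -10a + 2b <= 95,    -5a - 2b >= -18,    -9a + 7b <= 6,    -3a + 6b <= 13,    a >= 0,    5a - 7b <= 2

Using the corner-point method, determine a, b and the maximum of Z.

a = 26/9, b = 16/9, maximum Z = 64/3

Corner points and Z = 8a - b:
  (0, 0) → Z = 0
  (2/5, 0) → Z = 16/5
  (41/18, 119/36) → Z = 179/12
  (26/9, 16/9) → Z = 64/3
  (5/3, 3) → Z = 31/3
  (0, 6/7) → Z = -6/7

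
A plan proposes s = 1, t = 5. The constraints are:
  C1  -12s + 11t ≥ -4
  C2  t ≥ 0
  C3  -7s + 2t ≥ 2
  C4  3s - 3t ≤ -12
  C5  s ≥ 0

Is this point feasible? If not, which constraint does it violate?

C1: 43 ≥ -4 ✓
C2: 5 ≥ 0 ✓
C3: 3 ≥ 2 ✓
C4: -12 ≤ -12 ✓
C5: 1 ≥ 0 ✓

feasible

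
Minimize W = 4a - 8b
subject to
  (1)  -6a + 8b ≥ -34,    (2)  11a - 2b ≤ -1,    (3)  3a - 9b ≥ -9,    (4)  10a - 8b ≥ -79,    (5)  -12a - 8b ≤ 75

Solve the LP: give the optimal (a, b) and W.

Vertices and W = 4a - 8b:
  (-1, -5) → W = 36
  (-41/18, -143/24) → W = 347/9
  (3/31, 32/31) → W = -244/31
  (-249/44, -39/44) → W = -171/11

a = -249/44, b = -39/44, minimum W = -171/11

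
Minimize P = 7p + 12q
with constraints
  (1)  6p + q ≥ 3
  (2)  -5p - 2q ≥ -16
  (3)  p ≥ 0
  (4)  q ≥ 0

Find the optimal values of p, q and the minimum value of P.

p = 1/2, q = 0, minimum P = 7/2

Corner points and P = 7p + 12q:
  (0, 3) → P = 36
  (1/2, 0) → P = 7/2
  (0, 8) → P = 96
  (16/5, 0) → P = 112/5

At the optimal vertex, 6p + q = 3 and q = 0.
Solving simultaneously gives p = 1/2, q = 0.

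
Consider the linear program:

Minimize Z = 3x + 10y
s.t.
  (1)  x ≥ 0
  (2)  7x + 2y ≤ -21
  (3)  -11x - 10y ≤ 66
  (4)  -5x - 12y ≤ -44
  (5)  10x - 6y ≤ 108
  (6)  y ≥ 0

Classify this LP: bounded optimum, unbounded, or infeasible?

infeasible

The boundaries x = 0 and -5x - 12y = -44 meet at (0, 11/3), but that point violates 7x + 2y ≤ -21. Every candidate vertex is excluded by some other constraint, so the feasible region is empty.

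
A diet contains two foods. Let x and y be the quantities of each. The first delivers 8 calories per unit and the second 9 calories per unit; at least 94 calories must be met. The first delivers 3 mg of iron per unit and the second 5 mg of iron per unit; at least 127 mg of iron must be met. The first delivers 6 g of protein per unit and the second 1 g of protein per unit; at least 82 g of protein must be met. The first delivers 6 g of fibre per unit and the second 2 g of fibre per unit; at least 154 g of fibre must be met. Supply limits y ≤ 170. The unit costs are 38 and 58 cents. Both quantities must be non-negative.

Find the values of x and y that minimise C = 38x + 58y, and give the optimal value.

Corner points and C = 38x + 58y:
  (0, 82) → C = 4756
  (0, 170) → C = 9860
  (127/3, 0) → C = 4826/3
  (43/2, 25/2) → C = 1542
  (5/3, 72) → C = 12718/3
The feasible region is unbounded (it extends along (1, 0)), but C strictly increases along every unbounded feasible direction, so there is no improving ray and the minimum is attained at a vertex.

The binding constraints are 3x + 5y = 127 and 6x + 2y = 154.
Solving simultaneously gives x = 43/2, y = 25/2.

x = 43/2, y = 25/2, minimum C = 1542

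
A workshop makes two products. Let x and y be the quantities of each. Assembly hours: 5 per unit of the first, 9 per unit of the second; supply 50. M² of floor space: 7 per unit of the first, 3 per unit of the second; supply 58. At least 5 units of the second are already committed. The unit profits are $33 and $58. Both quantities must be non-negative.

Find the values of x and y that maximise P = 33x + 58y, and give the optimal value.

x = 1, y = 5, maximum P = 323

At the optimal vertex, 5x + 9y = 50 and y = 5.
Solving simultaneously gives x = 1, y = 5.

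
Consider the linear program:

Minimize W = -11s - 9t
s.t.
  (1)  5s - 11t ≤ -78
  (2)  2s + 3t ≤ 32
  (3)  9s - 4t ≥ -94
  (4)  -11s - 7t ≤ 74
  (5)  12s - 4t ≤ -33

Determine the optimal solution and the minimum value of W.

s = 29/44, t = 225/22, minimum W = -4369/44

Extreme points and W = -11s - 9t:
  (-340/39, 122/39) → W = 2642/39
  (-51/112, 771/112) → W = -3189/56
  (-22/5, 68/5) → W = -74
  (29/44, 225/22) → W = -4369/44
  (-954/107, 368/107) → W = 7182/107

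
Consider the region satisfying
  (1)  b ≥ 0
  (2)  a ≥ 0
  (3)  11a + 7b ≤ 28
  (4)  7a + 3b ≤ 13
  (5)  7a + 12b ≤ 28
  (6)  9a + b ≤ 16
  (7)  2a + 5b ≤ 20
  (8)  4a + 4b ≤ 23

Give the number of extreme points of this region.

The feasible vertices (each the meet of two boundaries and inside every other half-plane) are:
  (0, 0)
  (16/9, 0)
  (0, 7/3)
  (8/7, 5/3)
  (7/4, 1/4)

5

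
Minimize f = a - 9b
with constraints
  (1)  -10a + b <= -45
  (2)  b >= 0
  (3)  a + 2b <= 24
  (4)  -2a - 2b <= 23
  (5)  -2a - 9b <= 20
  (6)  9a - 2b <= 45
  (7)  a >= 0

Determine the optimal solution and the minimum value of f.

Corner points and f = a - 9b:
  (9/2, 0) → f = 9/2
  (38/7, 65/7) → f = -547/7
  (5, 0) → f = 5
  (69/10, 171/20) → f = -1401/20

a = 38/7, b = 65/7, minimum f = -547/7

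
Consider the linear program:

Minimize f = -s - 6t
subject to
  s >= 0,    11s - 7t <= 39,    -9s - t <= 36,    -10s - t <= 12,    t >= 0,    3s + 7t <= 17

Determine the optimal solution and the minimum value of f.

s = 0, t = 17/7, minimum f = -102/7

Extreme points and f = -s - 6t:
  (0, 0) → f = 0
  (0, 17/7) → f = -102/7
  (39/11, 0) → f = -39/11
  (4, 5/7) → f = -58/7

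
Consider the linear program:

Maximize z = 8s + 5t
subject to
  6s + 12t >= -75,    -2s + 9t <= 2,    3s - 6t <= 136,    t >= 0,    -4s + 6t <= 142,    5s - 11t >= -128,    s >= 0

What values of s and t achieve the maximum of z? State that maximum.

s = 412/5, t = 278/15, maximum z = 11278/15

Feasible corners and z = 8s + 5t:
  (412/5, 278/15) → z = 11278/15
  (0, 2/9) → z = 10/9
  (136/3, 0) → z = 1088/3
  (0, 0) → z = 0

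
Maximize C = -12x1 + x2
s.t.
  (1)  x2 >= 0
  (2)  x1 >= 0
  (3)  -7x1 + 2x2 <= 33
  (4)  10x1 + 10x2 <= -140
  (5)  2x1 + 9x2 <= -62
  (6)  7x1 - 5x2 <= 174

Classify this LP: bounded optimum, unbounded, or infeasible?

The boundaries x1 = 0 and 10x1 + 10x2 = -140 meet at (0, -14), but that point violates x2 ≥ 0. Every candidate vertex is excluded by some other constraint, so the feasible region is empty.

infeasible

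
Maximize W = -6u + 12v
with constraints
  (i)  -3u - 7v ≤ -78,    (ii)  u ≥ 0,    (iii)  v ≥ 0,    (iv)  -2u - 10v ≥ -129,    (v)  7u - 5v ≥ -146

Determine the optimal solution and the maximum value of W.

Vertices and W = -6u + 12v:
  (0, 78/7) → W = 936/7
  (26, 0) → W = -156
  (0, 129/10) → W = 774/5
  (129/2, 0) → W = -387

The optimum lies where u = 0 and -2u - 10v = -129.
Solving simultaneously gives u = 0, v = 129/10.

u = 0, v = 129/10, maximum W = 774/5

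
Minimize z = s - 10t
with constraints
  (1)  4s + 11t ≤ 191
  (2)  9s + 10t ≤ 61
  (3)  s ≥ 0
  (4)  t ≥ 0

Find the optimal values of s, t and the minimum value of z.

s = 0, t = 61/10, minimum z = -61

The binding constraints are 9s + 10t = 61 and s = 0.
Solving simultaneously gives s = 0, t = 61/10.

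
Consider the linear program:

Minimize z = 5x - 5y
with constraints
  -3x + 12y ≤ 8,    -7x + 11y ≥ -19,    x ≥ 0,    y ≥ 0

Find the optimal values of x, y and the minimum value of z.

Vertices and z = 5x - 5y:
  (316/51, 113/51) → z = 1015/51
  (0, 2/3) → z = -10/3
  (19/7, 0) → z = 95/7
  (0, 0) → z = 0

x = 0, y = 2/3, minimum z = -10/3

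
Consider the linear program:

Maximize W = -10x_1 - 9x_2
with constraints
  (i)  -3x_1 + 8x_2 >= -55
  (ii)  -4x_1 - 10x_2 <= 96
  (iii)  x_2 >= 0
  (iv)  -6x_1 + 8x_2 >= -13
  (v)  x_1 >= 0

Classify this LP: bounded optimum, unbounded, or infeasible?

Vertices and W = -10x_1 - 9x_2:
  (13/6, 0) → W = -65/3
  (0, 0) → W = 0
The feasible region has finitely many vertices and no improving ray; the maximum is 0 at (0, 0).

bounded optimum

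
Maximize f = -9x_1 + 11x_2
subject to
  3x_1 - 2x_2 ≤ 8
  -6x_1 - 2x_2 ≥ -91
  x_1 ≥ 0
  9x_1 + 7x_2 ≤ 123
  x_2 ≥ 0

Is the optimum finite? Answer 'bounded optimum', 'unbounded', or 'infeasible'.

Extreme points and f = -9x_1 + 11x_2:
  (302/39, 99/13) → f = 183/13
  (8/3, 0) → f = -24
  (0, 123/7) → f = 1353/7
  (0, 0) → f = 0
The feasible region has finitely many vertices and no improving ray; the maximum is 1353/7 at (0, 123/7).

bounded optimum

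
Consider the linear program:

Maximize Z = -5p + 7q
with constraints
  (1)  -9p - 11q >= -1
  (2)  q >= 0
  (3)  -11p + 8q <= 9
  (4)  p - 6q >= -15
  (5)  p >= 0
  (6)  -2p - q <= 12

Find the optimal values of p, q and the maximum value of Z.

p = 0, q = 1/11, maximum Z = 7/11

Vertices and Z = -5p + 7q:
  (1/9, 0) → Z = -5/9
  (0, 1/11) → Z = 7/11
  (0, 0) → Z = 0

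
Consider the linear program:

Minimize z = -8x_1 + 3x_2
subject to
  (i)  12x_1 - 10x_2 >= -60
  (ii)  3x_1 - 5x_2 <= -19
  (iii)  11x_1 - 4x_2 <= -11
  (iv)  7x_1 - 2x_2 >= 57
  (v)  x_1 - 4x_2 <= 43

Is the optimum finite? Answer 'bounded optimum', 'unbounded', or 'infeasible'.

infeasible

The boundaries 12x_1 - 10x_2 = -60 and 3x_1 - 5x_2 = -19 meet at (-11/3, 8/5), but that point violates 7x_1 - 2x_2 ≥ 57. Every candidate vertex is excluded by some other constraint, so the feasible region is empty.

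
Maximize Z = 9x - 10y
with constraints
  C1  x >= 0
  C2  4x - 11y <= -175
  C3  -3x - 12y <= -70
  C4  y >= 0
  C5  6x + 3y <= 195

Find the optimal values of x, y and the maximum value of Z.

Extreme points and Z = 9x - 10y:
  (0, 175/11) → Z = -1750/11
  (0, 65) → Z = -650
  (270/13, 305/13) → Z = -620/13

x = 270/13, y = 305/13, maximum Z = -620/13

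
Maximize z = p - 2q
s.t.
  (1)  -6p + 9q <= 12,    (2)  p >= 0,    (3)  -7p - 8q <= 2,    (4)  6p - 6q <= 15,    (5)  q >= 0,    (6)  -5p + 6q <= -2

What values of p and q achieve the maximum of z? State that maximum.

p = 5/2, q = 0, maximum z = 5/2

Vertices and z = p - 2q:
  (23/2, 9) → z = -13/2
  (10, 8) → z = -6
  (5/2, 0) → z = 5/2
  (2/5, 0) → z = 2/5

The binding constraints are 6p - 6q = 15 and q = 0.
Solving simultaneously gives p = 5/2, q = 0.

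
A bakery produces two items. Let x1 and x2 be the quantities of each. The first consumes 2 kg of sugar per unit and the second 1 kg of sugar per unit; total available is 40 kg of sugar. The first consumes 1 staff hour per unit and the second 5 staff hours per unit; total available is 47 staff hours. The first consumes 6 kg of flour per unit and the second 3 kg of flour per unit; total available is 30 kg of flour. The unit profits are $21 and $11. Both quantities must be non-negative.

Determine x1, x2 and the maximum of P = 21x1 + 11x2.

x1 = 1/3, x2 = 28/3, maximum P = 329/3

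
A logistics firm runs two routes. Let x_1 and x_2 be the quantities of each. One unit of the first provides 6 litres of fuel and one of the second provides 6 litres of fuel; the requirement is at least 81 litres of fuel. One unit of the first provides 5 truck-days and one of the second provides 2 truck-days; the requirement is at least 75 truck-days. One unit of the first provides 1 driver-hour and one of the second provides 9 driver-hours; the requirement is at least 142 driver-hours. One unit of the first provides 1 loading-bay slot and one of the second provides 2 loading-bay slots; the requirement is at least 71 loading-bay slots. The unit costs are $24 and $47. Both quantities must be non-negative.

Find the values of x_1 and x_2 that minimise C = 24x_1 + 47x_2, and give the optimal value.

x_1 = 1, x_2 = 35, minimum C = 1669

Feasible corners and C = 24x_1 + 47x_2:
  (0, 75/2) → C = 3525/2
  (142, 0) → C = 3408
  (1, 35) → C = 1669
  (355/7, 71/7) → C = 11857/7
The feasible region is unbounded (it extends along (0, 1), (1, 0)), but C strictly increases along every unbounded feasible direction, so there is no improving ray and the minimum is attained at a vertex.

At the optimal vertex, 5x_1 + 2x_2 = 75 and x_1 + 2x_2 = 71.
Solving simultaneously gives x_1 = 1, x_2 = 35.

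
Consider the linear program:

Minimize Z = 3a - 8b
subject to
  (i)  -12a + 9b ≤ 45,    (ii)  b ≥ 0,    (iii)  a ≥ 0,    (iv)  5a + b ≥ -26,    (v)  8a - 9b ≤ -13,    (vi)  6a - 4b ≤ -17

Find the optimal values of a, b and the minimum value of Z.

a = 9/2, b = 11, minimum Z = -149/2

Vertices and Z = 3a - 8b:
  (0, 5) → Z = -40
  (9/2, 11) → Z = -149/2
  (0, 17/4) → Z = -34

At the optimal vertex, -12a + 9b = 45 and 6a - 4b = -17.
Solving simultaneously gives a = 9/2, b = 11.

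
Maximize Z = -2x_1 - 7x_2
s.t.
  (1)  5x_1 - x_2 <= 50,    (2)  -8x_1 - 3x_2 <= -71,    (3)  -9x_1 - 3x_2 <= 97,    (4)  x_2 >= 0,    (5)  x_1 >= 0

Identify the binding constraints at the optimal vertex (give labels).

Feasible corners and Z = -2x_1 - 7x_2:
  (10, 0) → Z = -20
  (71/8, 0) → Z = -71/4
  (0, 71/3) → Z = -497/3
The feasible region is unbounded (it extends along (0, 1), (1, 5)), but Z strictly decreases along every unbounded feasible direction, so there is no improving ray and the maximum is attained at a vertex.

The maximum is at (71/8, 0). Substituting into each constraint, equality holds for (2) and (4); the remaining constraints have slack.

(2) and (4)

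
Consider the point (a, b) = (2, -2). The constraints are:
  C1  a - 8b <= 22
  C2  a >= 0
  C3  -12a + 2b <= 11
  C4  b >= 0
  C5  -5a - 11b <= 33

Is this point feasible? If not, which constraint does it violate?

not feasible — violates C4

Constraint C4: b = -2, which is not ≥ 0. All other constraints are satisfied.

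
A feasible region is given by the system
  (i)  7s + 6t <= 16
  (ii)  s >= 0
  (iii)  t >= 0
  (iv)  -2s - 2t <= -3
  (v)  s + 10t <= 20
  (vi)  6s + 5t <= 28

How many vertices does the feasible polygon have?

5

Pairwise boundary intersections that survive every other constraint:
  (16/7, 0)
  (5/8, 31/16)
  (0, 3/2)
  (0, 2)
  (3/2, 0)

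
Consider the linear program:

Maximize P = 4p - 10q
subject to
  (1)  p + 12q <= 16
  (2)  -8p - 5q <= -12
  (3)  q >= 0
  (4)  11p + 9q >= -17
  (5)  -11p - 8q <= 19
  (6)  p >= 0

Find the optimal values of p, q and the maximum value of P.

Feasible corners and P = 4p - 10q:
  (64/91, 116/91) → P = -904/91
  (16, 0) → P = 64
  (3/2, 0) → P = 6

The optimum lies where p + 12q = 16 and q = 0.
Solving simultaneously gives p = 16, q = 0.

p = 16, q = 0, maximum P = 64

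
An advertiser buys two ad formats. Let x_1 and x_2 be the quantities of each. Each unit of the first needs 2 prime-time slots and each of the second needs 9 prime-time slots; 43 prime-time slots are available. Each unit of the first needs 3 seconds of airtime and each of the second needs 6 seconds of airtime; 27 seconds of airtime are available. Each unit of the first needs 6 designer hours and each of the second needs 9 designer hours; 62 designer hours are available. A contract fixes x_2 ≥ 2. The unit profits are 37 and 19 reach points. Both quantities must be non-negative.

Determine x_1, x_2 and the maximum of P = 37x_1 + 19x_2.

Vertices and P = 37x_1 + 19x_2:
  (0, 9/2) → P = 171/2
  (0, 2) → P = 38
  (5, 2) → P = 223

x_1 = 5, x_2 = 2, maximum P = 223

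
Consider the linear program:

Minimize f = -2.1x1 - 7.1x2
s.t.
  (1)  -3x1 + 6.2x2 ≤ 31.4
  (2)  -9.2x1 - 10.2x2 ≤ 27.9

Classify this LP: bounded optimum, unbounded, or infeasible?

unbounded

From the feasible point (-24663/4382, 10259/4382), moving in the direction (6.2, 3) keeps every constraint satisfied while f decreases without bound.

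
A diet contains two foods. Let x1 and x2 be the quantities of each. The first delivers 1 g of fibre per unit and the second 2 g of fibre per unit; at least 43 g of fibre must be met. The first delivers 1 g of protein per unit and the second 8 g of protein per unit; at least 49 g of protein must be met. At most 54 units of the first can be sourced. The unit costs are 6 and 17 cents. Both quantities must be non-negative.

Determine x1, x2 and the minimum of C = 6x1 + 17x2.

Corner points and C = 6x1 + 17x2:
  (0, 43/2) → C = 731/2
  (49, 0) → C = 294
  (54, 0) → C = 324
  (41, 1) → C = 263
The feasible region is unbounded (it extends along (0, 1)), but C strictly increases along every unbounded feasible direction, so there is no improving ray and the minimum is attained at a vertex.

x1 = 41, x2 = 1, minimum C = 263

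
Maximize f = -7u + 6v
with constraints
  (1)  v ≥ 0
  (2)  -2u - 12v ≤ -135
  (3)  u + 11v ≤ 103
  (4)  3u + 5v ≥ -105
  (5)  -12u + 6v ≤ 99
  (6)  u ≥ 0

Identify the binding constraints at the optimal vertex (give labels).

Vertices and f = -7u + 6v:
  (135/2, 0) → f = -945/2
  (103, 0) → f = -721
  (249/10, 71/10) → f = -1317/10

The maximum is at (249/10, 71/10). Substituting into each constraint, equality holds for (2) and (3); the remaining constraints have slack.

(2) and (3)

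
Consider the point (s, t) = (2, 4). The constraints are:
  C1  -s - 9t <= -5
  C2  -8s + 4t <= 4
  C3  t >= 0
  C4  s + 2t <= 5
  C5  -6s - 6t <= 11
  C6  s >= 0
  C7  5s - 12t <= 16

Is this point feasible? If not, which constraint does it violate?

not feasible — violates C4

Constraint C4: s + 2t = 10, which is not ≤ 5. All other constraints are satisfied.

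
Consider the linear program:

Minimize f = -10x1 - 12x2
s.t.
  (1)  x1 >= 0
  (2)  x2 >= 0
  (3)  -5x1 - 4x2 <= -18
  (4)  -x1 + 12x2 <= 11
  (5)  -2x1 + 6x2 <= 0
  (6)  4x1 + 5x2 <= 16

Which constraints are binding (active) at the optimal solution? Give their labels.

Feasible corners and f = -10x1 - 12x2:
  (18/5, 0) → f = -36
  (4, 0) → f = -40
  (26/9, 8/9) → f = -356/9

The minimum is at (4, 0). Substituting into each constraint, equality holds for (2) and (6); the remaining constraints have slack.

(2) and (6)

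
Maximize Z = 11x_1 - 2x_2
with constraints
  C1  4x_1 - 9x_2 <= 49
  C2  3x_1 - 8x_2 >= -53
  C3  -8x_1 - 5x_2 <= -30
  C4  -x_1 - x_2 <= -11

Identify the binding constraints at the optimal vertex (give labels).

Vertices and Z = 11x_1 - 2x_2:
  (869/5, 359/5) → Z = 8841/5
  (148/13, -5/13) → Z = 126
  (35/11, 86/11) → Z = 213/11

The maximum is at (869/5, 359/5). Substituting into each constraint, equality holds for C1 and C2; the remaining constraints have slack.

C1 and C2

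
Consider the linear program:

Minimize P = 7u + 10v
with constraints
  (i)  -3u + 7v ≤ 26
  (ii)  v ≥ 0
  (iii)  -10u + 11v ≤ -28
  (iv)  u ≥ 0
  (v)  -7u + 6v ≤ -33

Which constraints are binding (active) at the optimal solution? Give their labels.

(ii) and (v)

Vertices and P = 7u + 10v:
  (482/37, 344/37) → P = 6814/37
  (33/7, 0) → P = 33
  (195/17, 134/17) → P = 2705/17
The feasible region is unbounded (it extends along (7, 3), (1, 0)), but P strictly increases along every unbounded feasible direction, so there is no improving ray and the minimum is attained at a vertex.

The minimum is at (33/7, 0). Substituting into each constraint, equality holds for (ii) and (v); the remaining constraints have slack.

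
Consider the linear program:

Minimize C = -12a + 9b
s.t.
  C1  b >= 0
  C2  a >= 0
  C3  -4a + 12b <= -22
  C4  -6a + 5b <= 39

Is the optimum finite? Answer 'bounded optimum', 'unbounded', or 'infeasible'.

unbounded

From the feasible point (11/2, 0), moving in the direction (12, 4) keeps every constraint satisfied while C decreases without bound.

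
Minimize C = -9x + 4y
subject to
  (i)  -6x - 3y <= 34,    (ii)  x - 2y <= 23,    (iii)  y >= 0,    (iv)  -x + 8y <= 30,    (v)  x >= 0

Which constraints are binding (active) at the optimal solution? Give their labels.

(ii) and (iv)

Feasible corners and C = -9x + 4y:
  (23, 0) → C = -207
  (122/3, 53/6) → C = -992/3
  (0, 0) → C = 0
  (0, 15/4) → C = 15

The minimum is at (122/3, 53/6). Substituting into each constraint, equality holds for (ii) and (iv); the remaining constraints have slack.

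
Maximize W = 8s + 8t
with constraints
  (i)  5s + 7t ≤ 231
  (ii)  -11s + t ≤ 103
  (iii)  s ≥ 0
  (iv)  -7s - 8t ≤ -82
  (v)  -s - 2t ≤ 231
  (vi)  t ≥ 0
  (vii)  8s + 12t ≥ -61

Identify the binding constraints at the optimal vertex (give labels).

Extreme points and W = 8s + 8t:
  (0, 33) → W = 264
  (231/5, 0) → W = 1848/5
  (0, 41/4) → W = 82
  (82/7, 0) → W = 656/7

The maximum is at (231/5, 0). Substituting into each constraint, equality holds for (i) and (vi); the remaining constraints have slack.

(i) and (vi)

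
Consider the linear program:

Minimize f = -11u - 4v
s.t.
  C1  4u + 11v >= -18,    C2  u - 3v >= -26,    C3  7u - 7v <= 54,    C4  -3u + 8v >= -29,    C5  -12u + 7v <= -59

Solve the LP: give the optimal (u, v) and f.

u = 172/7, v = 118/7, minimum f = -2364/7

Extreme points and f = -11u - 4v:
  (172/7, 118/7) → f = -2364/7
  (359/29, 371/29) → f = -5433/29
  (229/35, -41/35) → f = -471/7
  (269/75, -57/25) → f = -91/3

At the optimal vertex, u - 3v = -26 and 7u - 7v = 54.
Solving simultaneously gives u = 172/7, v = 118/7.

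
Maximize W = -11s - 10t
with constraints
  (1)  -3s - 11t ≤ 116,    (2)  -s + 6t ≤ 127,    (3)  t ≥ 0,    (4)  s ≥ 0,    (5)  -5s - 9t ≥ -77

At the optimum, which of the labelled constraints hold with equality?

(3) and (4)

Feasible corners and W = -11s - 10t:
  (0, 0) → W = 0
  (77/5, 0) → W = -847/5
  (0, 77/9) → W = -770/9

The maximum is at (0, 0). Substituting into each constraint, equality holds for (3) and (4); the remaining constraints have slack.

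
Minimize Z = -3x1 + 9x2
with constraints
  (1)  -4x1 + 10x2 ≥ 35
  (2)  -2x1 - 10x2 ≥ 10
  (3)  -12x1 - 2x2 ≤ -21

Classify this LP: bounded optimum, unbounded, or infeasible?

The boundaries -4x1 + 10x2 = 35 and -2x1 - 10x2 = 10 meet at (-15/2, 1/2), but that point violates -12x1 - 2x2 ≤ -21. Every candidate vertex is excluded by some other constraint, so the feasible region is empty.

infeasible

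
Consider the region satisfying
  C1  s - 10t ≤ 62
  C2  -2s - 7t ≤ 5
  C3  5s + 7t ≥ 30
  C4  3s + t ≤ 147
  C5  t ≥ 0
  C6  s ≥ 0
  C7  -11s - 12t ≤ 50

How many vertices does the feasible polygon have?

4

Pairwise boundary intersections that survive every other constraint:
  (6, 0)
  (0, 30/7)
  (49, 0)
  (0, 147)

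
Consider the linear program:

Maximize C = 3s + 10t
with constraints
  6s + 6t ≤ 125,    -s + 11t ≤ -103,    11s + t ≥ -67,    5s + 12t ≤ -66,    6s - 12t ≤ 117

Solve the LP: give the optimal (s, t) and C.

s = 17/18, t = -167/18, maximum C = -1619/18

Corner points and C = 3s + 10t:
  (-317/61, -600/61) → C = -6951/61
  (17/18, -167/18) → C = -1619/18
  (-229/46, -563/46) → C = -6317/46

The binding constraints are -s + 11t = -103 and 6s - 12t = 117.
Solving simultaneously gives s = 17/18, t = -167/18.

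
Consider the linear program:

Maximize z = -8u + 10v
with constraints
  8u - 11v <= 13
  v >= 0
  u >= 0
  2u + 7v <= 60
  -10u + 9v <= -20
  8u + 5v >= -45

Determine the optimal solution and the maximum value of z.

u = 85/11, v = 70/11, maximum z = 20/11

Extreme points and z = -8u + 10v:
  (751/78, 227/39) → z = -734/39
  (103/38, 15/19) → z = -262/19
  (85/11, 70/11) → z = 20/11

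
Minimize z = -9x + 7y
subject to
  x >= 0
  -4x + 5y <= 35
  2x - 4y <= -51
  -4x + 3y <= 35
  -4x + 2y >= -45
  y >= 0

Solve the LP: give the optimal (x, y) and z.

x = 47/2, y = 49/2, minimum z = -40

Vertices and z = -9x + 7y:
  (115/6, 67/3) → z = -97/6
  (295/12, 80/3) → z = -415/12
  (47/2, 49/2) → z = -40

At the optimal vertex, 2x - 4y = -51 and -4x + 2y = -45.
Solving simultaneously gives x = 47/2, y = 49/2.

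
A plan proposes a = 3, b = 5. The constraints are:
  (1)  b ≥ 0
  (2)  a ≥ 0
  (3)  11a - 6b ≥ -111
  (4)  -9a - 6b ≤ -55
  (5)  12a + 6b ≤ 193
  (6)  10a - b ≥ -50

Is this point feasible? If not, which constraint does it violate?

feasible

(1): 5 ≥ 0 ✓
(2): 3 ≥ 0 ✓
(3): 3 ≥ -111 ✓
(4): -57 ≤ -55 ✓
(5): 66 ≤ 193 ✓
(6): 25 ≥ -50 ✓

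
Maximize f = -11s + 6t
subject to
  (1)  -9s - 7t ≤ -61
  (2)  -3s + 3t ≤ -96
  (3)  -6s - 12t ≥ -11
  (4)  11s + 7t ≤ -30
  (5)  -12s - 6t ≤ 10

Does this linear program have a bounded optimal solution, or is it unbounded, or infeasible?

infeasible

The boundaries -9s - 7t = -61 and -3s + 3t = -96 meet at (285/16, -227/16), but that point violates 11s + 7t ≤ -30. Every candidate vertex is excluded by some other constraint, so the feasible region is empty.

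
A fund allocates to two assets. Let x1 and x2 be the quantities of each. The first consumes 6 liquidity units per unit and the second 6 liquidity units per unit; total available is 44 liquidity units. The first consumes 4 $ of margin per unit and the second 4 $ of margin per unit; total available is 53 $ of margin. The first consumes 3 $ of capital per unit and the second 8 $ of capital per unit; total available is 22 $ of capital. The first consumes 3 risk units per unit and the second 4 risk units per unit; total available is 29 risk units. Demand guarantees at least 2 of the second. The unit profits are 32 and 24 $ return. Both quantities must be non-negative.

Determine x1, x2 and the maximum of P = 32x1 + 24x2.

x1 = 2, x2 = 2, maximum P = 112

At the optimal vertex, 3x1 + 8x2 = 22 and x2 = 2.
Solving simultaneously gives x1 = 2, x2 = 2.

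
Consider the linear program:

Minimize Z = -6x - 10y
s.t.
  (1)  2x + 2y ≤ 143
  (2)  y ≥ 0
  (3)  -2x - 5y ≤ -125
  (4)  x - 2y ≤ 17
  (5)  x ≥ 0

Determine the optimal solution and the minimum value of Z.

x = 0, y = 143/2, minimum Z = -715

Corner points and Z = -6x - 10y:
  (160/3, 109/6) → Z = -1505/3
  (0, 143/2) → Z = -715
  (335/9, 91/9) → Z = -2920/9
  (0, 25) → Z = -250

The optimum lies where 2x + 2y = 143 and x = 0.
Solving simultaneously gives x = 0, y = 143/2.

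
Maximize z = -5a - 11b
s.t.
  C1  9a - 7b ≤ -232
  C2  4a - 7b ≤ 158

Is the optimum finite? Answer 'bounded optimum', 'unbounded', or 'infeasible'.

unbounded

From the feasible point (-78, -470/7), moving in the direction (-7, -4) keeps every constraint satisfied while z increases without bound.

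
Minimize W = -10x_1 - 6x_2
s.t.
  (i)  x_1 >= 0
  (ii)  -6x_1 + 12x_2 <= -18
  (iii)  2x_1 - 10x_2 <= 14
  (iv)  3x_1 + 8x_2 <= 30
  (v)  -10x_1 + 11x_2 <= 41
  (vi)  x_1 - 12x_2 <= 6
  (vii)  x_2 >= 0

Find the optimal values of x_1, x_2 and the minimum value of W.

x_1 = 206/23, x_2 = 9/23, minimum W = -2114/23

Vertices and W = -10x_1 - 6x_2:
  (6, 3/2) → W = -69
  (3, 0) → W = -30
  (206/23, 9/23) → W = -2114/23
  (54/7, 1/7) → W = -78
  (6, 0) → W = -60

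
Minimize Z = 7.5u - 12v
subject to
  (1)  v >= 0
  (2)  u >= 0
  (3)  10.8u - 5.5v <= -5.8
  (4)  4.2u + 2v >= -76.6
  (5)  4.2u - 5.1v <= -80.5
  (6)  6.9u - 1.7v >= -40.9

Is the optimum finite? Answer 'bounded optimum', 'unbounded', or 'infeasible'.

unbounded

From the feasible point (0, 805/51), moving in the direction (5.5, 10.8) keeps every constraint satisfied while Z decreases without bound.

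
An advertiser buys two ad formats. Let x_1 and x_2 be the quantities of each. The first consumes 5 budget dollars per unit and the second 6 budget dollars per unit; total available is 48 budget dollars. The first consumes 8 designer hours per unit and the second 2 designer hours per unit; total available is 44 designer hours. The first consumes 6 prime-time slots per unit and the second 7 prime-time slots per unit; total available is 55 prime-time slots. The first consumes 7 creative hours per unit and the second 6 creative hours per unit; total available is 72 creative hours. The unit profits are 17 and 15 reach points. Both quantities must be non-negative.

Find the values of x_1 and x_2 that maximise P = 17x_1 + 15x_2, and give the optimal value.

x_1 = 9/2, x_2 = 4, maximum P = 273/2

Corner points and P = 17x_1 + 15x_2:
  (0, 0) → P = 0
  (0, 55/7) → P = 825/7
  (11/2, 0) → P = 187/2
  (9/2, 4) → P = 273/2

The binding constraints are 8x_1 + 2x_2 = 44 and 6x_1 + 7x_2 = 55.
Solving simultaneously gives x_1 = 9/2, x_2 = 4.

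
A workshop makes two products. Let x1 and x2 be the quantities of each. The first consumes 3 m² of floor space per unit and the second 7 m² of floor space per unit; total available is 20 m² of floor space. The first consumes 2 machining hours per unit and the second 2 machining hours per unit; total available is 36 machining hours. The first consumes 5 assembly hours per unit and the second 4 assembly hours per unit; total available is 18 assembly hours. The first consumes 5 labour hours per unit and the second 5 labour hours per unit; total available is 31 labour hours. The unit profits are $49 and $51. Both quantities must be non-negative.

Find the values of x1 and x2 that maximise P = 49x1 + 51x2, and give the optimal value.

Corner points and P = 49x1 + 51x2:
  (0, 0) → P = 0
  (0, 20/7) → P = 1020/7
  (18/5, 0) → P = 882/5
  (2, 2) → P = 200

The optimum lies where 3x1 + 7x2 = 20 and 5x1 + 4x2 = 18.
Solving simultaneously gives x1 = 2, x2 = 2.

x1 = 2, x2 = 2, maximum P = 200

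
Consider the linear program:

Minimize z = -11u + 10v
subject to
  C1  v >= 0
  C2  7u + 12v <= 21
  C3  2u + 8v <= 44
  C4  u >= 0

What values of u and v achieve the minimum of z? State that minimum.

u = 3, v = 0, minimum z = -33

Extreme points and z = -11u + 10v:
  (3, 0) → z = -33
  (0, 0) → z = 0
  (0, 7/4) → z = 35/2

The optimum lies where v = 0 and 7u + 12v = 21.
Solving simultaneously gives u = 3, v = 0.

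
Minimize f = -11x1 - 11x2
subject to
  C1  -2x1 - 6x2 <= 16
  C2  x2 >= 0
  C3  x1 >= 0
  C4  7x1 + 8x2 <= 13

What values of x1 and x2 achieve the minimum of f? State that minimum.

Corner points and f = -11x1 - 11x2:
  (0, 0) → f = 0
  (13/7, 0) → f = -143/7
  (0, 13/8) → f = -143/8

The optimum lies where x2 = 0 and 7x1 + 8x2 = 13.
Solving simultaneously gives x1 = 13/7, x2 = 0.

x1 = 13/7, x2 = 0, minimum f = -143/7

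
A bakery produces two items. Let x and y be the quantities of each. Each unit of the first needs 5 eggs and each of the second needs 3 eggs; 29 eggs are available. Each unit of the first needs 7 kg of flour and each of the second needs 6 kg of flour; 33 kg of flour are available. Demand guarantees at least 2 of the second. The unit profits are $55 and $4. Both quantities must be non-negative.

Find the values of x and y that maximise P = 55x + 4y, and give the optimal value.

Feasible corners and P = 55x + 4y:
  (0, 11/2) → P = 22
  (0, 2) → P = 8
  (3, 2) → P = 173

The binding constraints are 7x + 6y = 33 and y = 2.
Solving simultaneously gives x = 3, y = 2.

x = 3, y = 2, maximum P = 173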